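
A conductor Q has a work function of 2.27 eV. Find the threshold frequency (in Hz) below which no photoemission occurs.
5.4888e+14 Hz

The threshold frequency is when the photon energy equals the work function:
hf₀ = φ

Solving for f₀:
f₀ = φ/h = (2.27 eV × 1.602×10⁻¹⁹ J/eV) / (6.626×10⁻³⁴ J·s)
f₀ = 5.4888e+14 Hz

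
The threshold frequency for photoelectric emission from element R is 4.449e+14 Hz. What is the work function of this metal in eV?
1.84 eV

At the threshold frequency, photon energy equals work function:
φ = hf₀

Calculating:
φ = (6.626×10⁻³⁴ J·s)(4.449e+14 Hz)
φ = 1.84 eV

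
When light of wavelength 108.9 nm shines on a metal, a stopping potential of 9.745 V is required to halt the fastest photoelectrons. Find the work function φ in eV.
1.64 eV

The stopping potential gives the maximum kinetic energy: KE_max = eV_s = 9.745 eV

From Einstein's photoelectric equation: KE_max = hc/λ - φ
Rearranging: φ = hc/λ - KE_max

Calculate photon energy:
E_photon = hc/λ = (6.626×10⁻³⁴ J·s)(3×10⁸ m/s) / (108.9×10⁻⁹ m) = 11.3851 eV

Therefore:
φ = 11.3851 - 9.745 = 1.64 eV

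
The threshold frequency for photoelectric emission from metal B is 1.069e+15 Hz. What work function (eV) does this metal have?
4.42 eV

At the threshold frequency, photon energy equals work function:
φ = hf₀

Calculating:
φ = (6.626×10⁻³⁴ J·s)(1.069e+15 Hz)
φ = 4.42 eV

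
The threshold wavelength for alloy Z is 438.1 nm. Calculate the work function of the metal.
2.83 eV

At the threshold wavelength, photon energy equals work function:
φ = hc/λ₀

Calculating:
φ = (6.626×10⁻³⁴ J·s)(3×10⁸ m/s) / (438.1×10⁻⁹ m)
φ = 2.83 eV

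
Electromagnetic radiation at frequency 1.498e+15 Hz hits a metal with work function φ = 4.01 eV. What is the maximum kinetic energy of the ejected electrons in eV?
2.1852 eV

Using Einstein's photoelectric equation: KE_max = hf - φ

First, calculate the photon energy:
E_photon = hf = (6.626×10⁻³⁴ J·s)(1.498e+15 Hz)
E_photon = 6.1952 eV

Then, the maximum kinetic energy:
KE_max = E_photon - φ = 6.1952 eV - 4.01 eV = 2.1852 eV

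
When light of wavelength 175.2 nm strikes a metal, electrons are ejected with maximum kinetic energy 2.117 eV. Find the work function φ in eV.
4.96 eV

From Einstein's photoelectric equation: KE_max = hf - φ = hc/λ - φ

Rearranging for φ:
φ = hc/λ - KE_max

Calculate photon energy:
E_photon = hc/λ = 7.0767 eV

Therefore:
φ = 7.0767 - 2.117 = 4.96 eV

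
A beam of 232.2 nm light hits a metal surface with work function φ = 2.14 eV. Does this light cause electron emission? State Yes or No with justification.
Yes

For photoemission, the photon energy must exceed the work function.

Photon energy: E = hc/λ = 5.3395 eV
Work function: φ = 2.14 eV

Since E_photon (5.3395 eV) > φ (2.14 eV), photoemission WILL occur.
The threshold wavelength is λ₀ = hc/φ = 579.4 nm.
Since 232.2 nm < 579.4 nm, the light has sufficient energy.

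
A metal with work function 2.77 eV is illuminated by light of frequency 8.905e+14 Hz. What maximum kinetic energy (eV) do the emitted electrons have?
0.9128 eV

Using Einstein's photoelectric equation: KE_max = hf - φ

First, calculate the photon energy:
E_photon = hf = (6.626×10⁻³⁴ J·s)(8.905e+14 Hz)
E_photon = 3.6828 eV

Then, the maximum kinetic energy:
KE_max = E_photon - φ = 3.6828 eV - 2.77 eV = 0.9128 eV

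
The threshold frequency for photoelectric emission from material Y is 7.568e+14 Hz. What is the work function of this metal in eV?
3.13 eV

At the threshold frequency, photon energy equals work function:
φ = hf₀

Calculating:
φ = (6.626×10⁻³⁴ J·s)(7.568e+14 Hz)
φ = 3.13 eV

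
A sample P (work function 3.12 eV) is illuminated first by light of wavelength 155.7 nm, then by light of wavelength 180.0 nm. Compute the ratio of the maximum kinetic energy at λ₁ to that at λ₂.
1.2853

Using Einstein's equation: KE_max = hc/λ - φ

For λ₁ = 155.7 nm:
E₁ = hc/λ₁ = 7.9630 eV
KE₁ = E₁ - φ = 7.9630 - 3.12 = 4.8430 eV

For λ₂ = 180.0 nm:
E₂ = hc/λ₂ = 6.8880 eV
KE₂ = E₂ - φ = 6.8880 - 3.12 = 3.7680 eV

Ratio: KE₁/KE₂ = 4.8430/3.7680 = 1.2853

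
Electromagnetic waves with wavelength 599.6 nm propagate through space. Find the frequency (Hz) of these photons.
4.9999e+14 Hz

Using the wave equation: c = fλ

Solving for frequency:
f = c/λ = (3×10⁸ m/s) / (599.6×10⁻⁹ m)
f = 4.9999e+14 Hz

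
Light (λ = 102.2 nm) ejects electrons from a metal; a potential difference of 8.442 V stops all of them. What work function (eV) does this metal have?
3.69 eV

The stopping potential gives the maximum kinetic energy: KE_max = eV_s = 8.442 eV

From Einstein's photoelectric equation: KE_max = hc/λ - φ
Rearranging: φ = hc/λ - KE_max

Calculate photon energy:
E_photon = hc/λ = (6.626×10⁻³⁴ J·s)(3×10⁸ m/s) / (102.2×10⁻⁹ m) = 12.1315 eV

Therefore:
φ = 12.1315 - 8.442 = 3.69 eV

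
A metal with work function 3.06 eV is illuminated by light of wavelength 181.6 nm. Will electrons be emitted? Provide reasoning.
Yes

For photoemission, the photon energy must exceed the work function.

Photon energy: E = hc/λ = 6.8273 eV
Work function: φ = 3.06 eV

Since E_photon (6.8273 eV) > φ (3.06 eV), photoemission WILL occur.
The threshold wavelength is λ₀ = hc/φ = 405.2 nm.
Since 181.6 nm < 405.2 nm, the light has sufficient energy.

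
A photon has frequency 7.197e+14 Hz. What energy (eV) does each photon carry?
2.9764 eV

Using E = hf:

E = hf = (6.626×10⁻³⁴ J·s)(7.197e+14 Hz)
E = 2.9764 eV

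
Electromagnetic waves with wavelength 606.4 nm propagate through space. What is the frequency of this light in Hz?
4.9438e+14 Hz

Using the wave equation: c = fλ

Solving for frequency:
f = c/λ = (3×10⁸ m/s) / (606.4×10⁻⁹ m)
f = 4.9438e+14 Hz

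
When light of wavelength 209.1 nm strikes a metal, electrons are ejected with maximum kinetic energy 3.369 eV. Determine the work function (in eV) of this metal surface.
2.56 eV

From Einstein's photoelectric equation: KE_max = hf - φ = hc/λ - φ

Rearranging for φ:
φ = hc/λ - KE_max

Calculate photon energy:
E_photon = hc/λ = 5.9294 eV

Therefore:
φ = 5.9294 - 3.369 = 2.56 eV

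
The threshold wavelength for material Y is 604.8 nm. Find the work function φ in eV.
2.05 eV

At the threshold wavelength, photon energy equals work function:
φ = hc/λ₀

Calculating:
φ = (6.626×10⁻³⁴ J·s)(3×10⁸ m/s) / (604.8×10⁻⁹ m)
φ = 2.05 eV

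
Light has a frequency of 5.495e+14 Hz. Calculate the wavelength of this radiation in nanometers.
545.57 nm

Using the wave equation: c = fλ

Solving for wavelength:
λ = c/f = (3×10⁸ m/s) / (5.495e+14 Hz)
λ = 545.57 nm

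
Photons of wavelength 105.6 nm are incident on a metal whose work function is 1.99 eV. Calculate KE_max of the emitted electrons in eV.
9.7509 eV

Using Einstein's photoelectric equation: KE_max = hf - φ = hc/λ - φ

First, calculate the photon energy:
E_photon = hc/λ = (6.626×10⁻³⁴ J·s)(3×10⁸ m/s) / (105.6×10⁻⁹ m)
E_photon = 11.7409 eV

Then, the maximum kinetic energy:
KE_max = E_photon - φ = 11.7409 eV - 1.99 eV = 9.7509 eV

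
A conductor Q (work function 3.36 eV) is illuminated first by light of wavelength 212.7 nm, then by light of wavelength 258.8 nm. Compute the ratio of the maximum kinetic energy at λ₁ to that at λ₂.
1.7257

Using Einstein's equation: KE_max = hc/λ - φ

For λ₁ = 212.7 nm:
E₁ = hc/λ₁ = 5.8291 eV
KE₁ = E₁ - φ = 5.8291 - 3.36 = 2.4691 eV

For λ₂ = 258.8 nm:
E₂ = hc/λ₂ = 4.7907 eV
KE₂ = E₂ - φ = 4.7907 - 3.36 = 1.4307 eV

Ratio: KE₁/KE₂ = 2.4691/1.4307 = 1.7257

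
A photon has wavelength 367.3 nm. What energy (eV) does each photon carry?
3.3756 eV

Using E = hf = hc/λ:

E = hc/λ = (6.626×10⁻³⁴ J·s)(3×10⁸ m/s) / (367.3×10⁻⁹ m)
E = 3.3756 eV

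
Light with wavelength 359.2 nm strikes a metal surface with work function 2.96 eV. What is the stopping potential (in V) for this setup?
0.4917 V

The stopping potential V_s satisfies: eV_s = KE_max

First, find KE_max using Einstein's equation:
E_photon = hc/λ = 3.4517 eV
KE_max = E_photon - φ = 3.4517 - 2.96 = 0.4917 eV

Since eV_s = KE_max:
V_s = KE_max/e = 0.4917 V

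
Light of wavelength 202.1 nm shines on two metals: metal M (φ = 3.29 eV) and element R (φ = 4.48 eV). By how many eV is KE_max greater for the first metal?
1.1900 eV

Using KE_max = hc/λ - φ for each metal:

Photon energy: E = hc/λ = 6.1348 eV

For metal M (φ₁ = 3.29 eV):
KE₁ = E - φ₁ = 6.1348 - 3.29 = 2.8448 eV

For element R (φ₂ = 4.48 eV):
KE₂ = E - φ₂ = 6.1348 - 4.48 = 1.6548 eV

Difference:
ΔKE = KE₁ - KE₂ = 2.8448 - 1.6548 = 1.1900 eV

Note: The difference equals the difference in work functions: 4.48 - 3.29 = 1.19 eV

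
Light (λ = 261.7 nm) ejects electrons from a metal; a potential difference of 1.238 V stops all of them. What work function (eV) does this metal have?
3.50 eV

The stopping potential gives the maximum kinetic energy: KE_max = eV_s = 1.238 eV

From Einstein's photoelectric equation: KE_max = hc/λ - φ
Rearranging: φ = hc/λ - KE_max

Calculate photon energy:
E_photon = hc/λ = (6.626×10⁻³⁴ J·s)(3×10⁸ m/s) / (261.7×10⁻⁹ m) = 4.7376 eV

Therefore:
φ = 4.7376 - 1.238 = 3.50 eV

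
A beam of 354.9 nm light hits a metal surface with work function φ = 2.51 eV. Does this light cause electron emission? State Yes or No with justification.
Yes

For photoemission, the photon energy must exceed the work function.

Photon energy: E = hc/λ = 3.4935 eV
Work function: φ = 2.51 eV

Since E_photon (3.4935 eV) > φ (2.51 eV), photoemission WILL occur.
The threshold wavelength is λ₀ = hc/φ = 494.0 nm.
Since 354.9 nm < 494.0 nm, the light has sufficient energy.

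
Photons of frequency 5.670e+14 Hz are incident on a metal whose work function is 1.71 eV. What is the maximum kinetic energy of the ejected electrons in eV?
0.6349 eV

Using Einstein's photoelectric equation: KE_max = hf - φ

First, calculate the photon energy:
E_photon = hf = (6.626×10⁻³⁴ J·s)(5.670e+14 Hz)
E_photon = 2.3449 eV

Then, the maximum kinetic energy:
KE_max = E_photon - φ = 2.3449 eV - 1.71 eV = 0.6349 eV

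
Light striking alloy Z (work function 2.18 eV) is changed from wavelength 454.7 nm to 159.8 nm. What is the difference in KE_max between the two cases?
5.0320 eV

Using Einstein's equation: KE_max = hc/λ - φ

For λ₁ = 454.7 nm:
KE₁ = hc/λ₁ - φ = 2.7267 - 2.18 = 0.5467 eV

For λ₂ = 159.8 nm:
KE₂ = hc/λ₂ - φ = 7.7587 - 2.18 = 5.5787 eV

Change in KE:
ΔKE = KE₂ - KE₁ = 5.5787 - 0.5467 = 5.0320 eV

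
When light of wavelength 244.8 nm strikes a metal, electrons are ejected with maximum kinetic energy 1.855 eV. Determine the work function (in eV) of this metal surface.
3.21 eV

From Einstein's photoelectric equation: KE_max = hf - φ = hc/λ - φ

Rearranging for φ:
φ = hc/λ - KE_max

Calculate photon energy:
E_photon = hc/λ = 5.0647 eV

Therefore:
φ = 5.0647 - 1.855 = 3.21 eV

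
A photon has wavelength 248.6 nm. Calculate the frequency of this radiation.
1.2059e+15 Hz

Using the wave equation: c = fλ

Solving for frequency:
f = c/λ = (3×10⁸ m/s) / (248.6×10⁻⁹ m)
f = 1.2059e+15 Hz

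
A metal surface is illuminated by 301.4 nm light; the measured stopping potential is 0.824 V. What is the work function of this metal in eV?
3.29 eV

The stopping potential gives the maximum kinetic energy: KE_max = eV_s = 0.824 eV

From Einstein's photoelectric equation: KE_max = hc/λ - φ
Rearranging: φ = hc/λ - KE_max

Calculate photon energy:
E_photon = hc/λ = (6.626×10⁻³⁴ J·s)(3×10⁸ m/s) / (301.4×10⁻⁹ m) = 4.1136 eV

Therefore:
φ = 4.1136 - 0.824 = 3.29 eV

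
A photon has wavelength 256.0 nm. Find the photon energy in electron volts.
4.8431 eV

Using E = hf = hc/λ:

E = hc/λ = (6.626×10⁻³⁴ J·s)(3×10⁸ m/s) / (256.0×10⁻⁹ m)
E = 4.8431 eV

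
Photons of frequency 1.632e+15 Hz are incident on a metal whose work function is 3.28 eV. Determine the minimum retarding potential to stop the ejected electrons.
3.4694 V

The stopping potential V_s satisfies: eV_s = KE_max

First, find KE_max using Einstein's equation:
E_photon = hf = (6.626×10⁻³⁴ J·s)(1.632e+15 Hz) = 6.7494 eV
KE_max = E_photon - φ = 6.7494 - 3.28 = 3.4694 eV

Since eV_s = KE_max:
V_s = KE_max/e = 3.4694 V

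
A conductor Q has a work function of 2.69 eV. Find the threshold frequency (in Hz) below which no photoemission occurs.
6.5044e+14 Hz

The threshold frequency is when the photon energy equals the work function:
hf₀ = φ

Solving for f₀:
f₀ = φ/h = (2.69 eV × 1.602×10⁻¹⁹ J/eV) / (6.626×10⁻³⁴ J·s)
f₀ = 6.5044e+14 Hz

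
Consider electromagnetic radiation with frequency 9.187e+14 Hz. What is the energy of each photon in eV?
3.7994 eV

Using E = hf:

E = hf = (6.626×10⁻³⁴ J·s)(9.187e+14 Hz)
E = 3.7994 eV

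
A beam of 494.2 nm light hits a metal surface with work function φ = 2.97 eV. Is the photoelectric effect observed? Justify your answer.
No

For photoemission, the photon energy must exceed the work function.

Photon energy: E = hc/λ = 2.5088 eV
Work function: φ = 2.97 eV

Since E_photon (2.5088 eV) < φ (2.97 eV), photoemission will NOT occur.
The threshold wavelength is λ₀ = hc/φ = 417.5 nm.
Since 494.2 nm > 417.5 nm, the photons lack sufficient energy.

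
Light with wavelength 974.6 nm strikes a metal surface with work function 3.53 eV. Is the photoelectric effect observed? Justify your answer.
No

For photoemission, the photon energy must exceed the work function.

Photon energy: E = hc/λ = 1.2722 eV
Work function: φ = 3.53 eV

Since E_photon (1.2722 eV) < φ (3.53 eV), photoemission will NOT occur.
The threshold wavelength is λ₀ = hc/φ = 351.2 nm.
Since 974.6 nm > 351.2 nm, the photons lack sufficient energy.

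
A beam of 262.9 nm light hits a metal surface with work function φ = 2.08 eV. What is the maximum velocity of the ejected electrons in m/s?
9.6294e+05 m/s

First, find the maximum kinetic energy:
E_photon = hc/λ = 4.7160 eV
KE_max = E_photon - φ = 4.7160 - 2.08 = 2.6360 eV

Convert to Joules: KE_max = 2.6360 × 1.602×10⁻¹⁹ J = 4.2234e-19 J

Then use KE = ½mv² to find velocity:
v = √(2·KE/m) = √(2 × 4.2234e-19 J / 9.109e-31 kg)
v = 9.6294e+05 m/s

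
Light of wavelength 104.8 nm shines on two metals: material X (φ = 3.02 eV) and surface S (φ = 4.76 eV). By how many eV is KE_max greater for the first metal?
1.7400 eV

Using KE_max = hc/λ - φ for each metal:

Photon energy: E = hc/λ = 11.8306 eV

For material X (φ₁ = 3.02 eV):
KE₁ = E - φ₁ = 11.8306 - 3.02 = 8.8106 eV

For surface S (φ₂ = 4.76 eV):
KE₂ = E - φ₂ = 11.8306 - 4.76 = 7.0706 eV

Difference:
ΔKE = KE₁ - KE₂ = 8.8106 - 7.0706 = 1.7400 eV

Note: The difference equals the difference in work functions: 4.76 - 3.02 = 1.74 eV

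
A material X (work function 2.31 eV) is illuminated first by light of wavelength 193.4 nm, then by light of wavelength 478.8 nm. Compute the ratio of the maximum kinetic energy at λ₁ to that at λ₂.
14.6730

Using Einstein's equation: KE_max = hc/λ - φ

For λ₁ = 193.4 nm:
E₁ = hc/λ₁ = 6.4108 eV
KE₁ = E₁ - φ = 6.4108 - 2.31 = 4.1008 eV

For λ₂ = 478.8 nm:
E₂ = hc/λ₂ = 2.5895 eV
KE₂ = E₂ - φ = 2.5895 - 2.31 = 0.2795 eV

Ratio: KE₁/KE₂ = 4.1008/0.2795 = 14.6730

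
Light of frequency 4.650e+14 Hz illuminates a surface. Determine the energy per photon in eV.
1.9231 eV

Using E = hf:

E = hf = (6.626×10⁻³⁴ J·s)(4.650e+14 Hz)
E = 1.9231 eV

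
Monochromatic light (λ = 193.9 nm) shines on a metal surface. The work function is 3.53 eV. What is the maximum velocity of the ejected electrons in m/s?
1.0038e+06 m/s

First, find the maximum kinetic energy:
E_photon = hc/λ = 6.3942 eV
KE_max = E_photon - φ = 6.3942 - 3.53 = 2.8642 eV

Convert to Joules: KE_max = 2.8642 × 1.602×10⁻¹⁹ J = 4.5890e-19 J

Then use KE = ½mv² to find velocity:
v = √(2·KE/m) = √(2 × 4.5890e-19 J / 9.109e-31 kg)
v = 1.0038e+06 m/s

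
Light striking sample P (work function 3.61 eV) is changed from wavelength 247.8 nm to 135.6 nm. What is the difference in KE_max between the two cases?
4.1400 eV

Using Einstein's equation: KE_max = hc/λ - φ

For λ₁ = 247.8 nm:
KE₁ = hc/λ₁ - φ = 5.0034 - 3.61 = 1.3934 eV

For λ₂ = 135.6 nm:
KE₂ = hc/λ₂ - φ = 9.1434 - 3.61 = 5.5334 eV

Change in KE:
ΔKE = KE₂ - KE₁ = 5.5334 - 1.3934 = 4.1400 eV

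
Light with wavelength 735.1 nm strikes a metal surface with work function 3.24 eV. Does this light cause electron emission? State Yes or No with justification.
No

For photoemission, the photon energy must exceed the work function.

Photon energy: E = hc/λ = 1.6866 eV
Work function: φ = 3.24 eV

Since E_photon (1.6866 eV) < φ (3.24 eV), photoemission will NOT occur.
The threshold wavelength is λ₀ = hc/φ = 382.7 nm.
Since 735.1 nm > 382.7 nm, the photons lack sufficient energy.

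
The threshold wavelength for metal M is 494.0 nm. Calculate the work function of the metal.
2.51 eV

At the threshold wavelength, photon energy equals work function:
φ = hc/λ₀

Calculating:
φ = (6.626×10⁻³⁴ J·s)(3×10⁸ m/s) / (494.0×10⁻⁹ m)
φ = 2.51 eV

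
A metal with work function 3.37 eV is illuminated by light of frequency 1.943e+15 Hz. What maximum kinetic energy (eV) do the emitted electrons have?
4.6656 eV

Using Einstein's photoelectric equation: KE_max = hf - φ

First, calculate the photon energy:
E_photon = hf = (6.626×10⁻³⁴ J·s)(1.943e+15 Hz)
E_photon = 8.0356 eV

Then, the maximum kinetic energy:
KE_max = E_photon - φ = 8.0356 eV - 3.37 eV = 4.6656 eV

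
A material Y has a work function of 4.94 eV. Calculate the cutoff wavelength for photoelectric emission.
250.98 nm

The threshold wavelength is when the photon energy equals the work function:
hc/λ₀ = φ

Solving for λ₀:
λ₀ = hc/φ = (6.626×10⁻³⁴ J·s)(3×10⁸ m/s) / (4.94 eV × 1.602×10⁻¹⁹ J/eV)
λ₀ = 250.98 nm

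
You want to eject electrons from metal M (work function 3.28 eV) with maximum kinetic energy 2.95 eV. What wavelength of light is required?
199.01 nm

From Einstein's equation: KE_max = hc/λ - φ

Rearranging for λ:
hc/λ = KE_max + φ
λ = hc/(KE_max + φ)

Required photon energy:
E_photon = KE_max + φ = 2.95 + 3.28 = 6.23 eV

Required wavelength:
λ = hc/E_photon = (6.626×10⁻³⁴)(3×10⁸) / (6.23 × 1.602×10⁻¹⁹)
λ = 199.01 nm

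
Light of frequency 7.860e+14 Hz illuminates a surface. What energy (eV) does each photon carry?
3.2506 eV

Using E = hf:

E = hf = (6.626×10⁻³⁴ J·s)(7.860e+14 Hz)
E = 3.2506 eV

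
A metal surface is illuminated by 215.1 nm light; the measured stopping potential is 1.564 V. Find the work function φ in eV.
4.20 eV

The stopping potential gives the maximum kinetic energy: KE_max = eV_s = 1.564 eV

From Einstein's photoelectric equation: KE_max = hc/λ - φ
Rearranging: φ = hc/λ - KE_max

Calculate photon energy:
E_photon = hc/λ = (6.626×10⁻³⁴ J·s)(3×10⁸ m/s) / (215.1×10⁻⁹ m) = 5.7640 eV

Therefore:
φ = 5.7640 - 1.564 = 4.20 eV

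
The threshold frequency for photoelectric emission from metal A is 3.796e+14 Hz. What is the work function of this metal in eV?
1.57 eV

At the threshold frequency, photon energy equals work function:
φ = hf₀

Calculating:
φ = (6.626×10⁻³⁴ J·s)(3.796e+14 Hz)
φ = 1.57 eV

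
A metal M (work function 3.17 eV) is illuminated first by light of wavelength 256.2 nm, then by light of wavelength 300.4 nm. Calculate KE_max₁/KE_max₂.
1.7438

Using Einstein's equation: KE_max = hc/λ - φ

For λ₁ = 256.2 nm:
E₁ = hc/λ₁ = 4.8394 eV
KE₁ = E₁ - φ = 4.8394 - 3.17 = 1.6694 eV

For λ₂ = 300.4 nm:
E₂ = hc/λ₂ = 4.1273 eV
KE₂ = E₂ - φ = 4.1273 - 3.17 = 0.9573 eV

Ratio: KE₁/KE₂ = 1.6694/0.9573 = 1.7438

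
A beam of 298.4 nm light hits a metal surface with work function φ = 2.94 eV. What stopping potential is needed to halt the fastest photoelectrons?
1.2150 V

The stopping potential V_s satisfies: eV_s = KE_max

First, find KE_max using Einstein's equation:
E_photon = hc/λ = 4.1550 eV
KE_max = E_photon - φ = 4.1550 - 2.94 = 1.2150 eV

Since eV_s = KE_max:
V_s = KE_max/e = 1.2150 V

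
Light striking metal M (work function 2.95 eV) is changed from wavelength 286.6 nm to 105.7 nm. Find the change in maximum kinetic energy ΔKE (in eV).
7.4038 eV

Using Einstein's equation: KE_max = hc/λ - φ

For λ₁ = 286.6 nm:
KE₁ = hc/λ₁ - φ = 4.3260 - 2.95 = 1.3760 eV

For λ₂ = 105.7 nm:
KE₂ = hc/λ₂ - φ = 11.7298 - 2.95 = 8.7798 eV

Change in KE:
ΔKE = KE₂ - KE₁ = 8.7798 - 1.3760 = 7.4038 eV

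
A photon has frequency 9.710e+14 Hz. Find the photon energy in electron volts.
4.0157 eV

Using E = hf:

E = hf = (6.626×10⁻³⁴ J·s)(9.710e+14 Hz)
E = 4.0157 eV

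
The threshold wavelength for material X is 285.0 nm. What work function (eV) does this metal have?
4.35 eV

At the threshold wavelength, photon energy equals work function:
φ = hc/λ₀

Calculating:
φ = (6.626×10⁻³⁴ J·s)(3×10⁸ m/s) / (285.0×10⁻⁹ m)
φ = 4.35 eV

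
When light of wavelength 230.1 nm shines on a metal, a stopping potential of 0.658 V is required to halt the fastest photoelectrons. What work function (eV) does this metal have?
4.73 eV

The stopping potential gives the maximum kinetic energy: KE_max = eV_s = 0.658 eV

From Einstein's photoelectric equation: KE_max = hc/λ - φ
Rearranging: φ = hc/λ - KE_max

Calculate photon energy:
E_photon = hc/λ = (6.626×10⁻³⁴ J·s)(3×10⁸ m/s) / (230.1×10⁻⁹ m) = 5.3883 eV

Therefore:
φ = 5.3883 - 0.658 = 4.73 eV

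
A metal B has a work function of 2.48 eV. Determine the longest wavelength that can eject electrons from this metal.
499.94 nm

The threshold wavelength is when the photon energy equals the work function:
hc/λ₀ = φ

Solving for λ₀:
λ₀ = hc/φ = (6.626×10⁻³⁴ J·s)(3×10⁸ m/s) / (2.48 eV × 1.602×10⁻¹⁹ J/eV)
λ₀ = 499.94 nm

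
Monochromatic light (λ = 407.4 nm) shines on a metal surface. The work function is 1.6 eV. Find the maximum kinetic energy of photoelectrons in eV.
1.4433 eV

Using Einstein's photoelectric equation: KE_max = hf - φ = hc/λ - φ

First, calculate the photon energy:
E_photon = hc/λ = (6.626×10⁻³⁴ J·s)(3×10⁸ m/s) / (407.4×10⁻⁹ m)
E_photon = 3.0433 eV

Then, the maximum kinetic energy:
KE_max = E_photon - φ = 3.0433 eV - 1.6 eV = 1.4433 eV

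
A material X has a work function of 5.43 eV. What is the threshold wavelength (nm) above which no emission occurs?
228.33 nm

The threshold wavelength is when the photon energy equals the work function:
hc/λ₀ = φ

Solving for λ₀:
λ₀ = hc/φ = (6.626×10⁻³⁴ J·s)(3×10⁸ m/s) / (5.43 eV × 1.602×10⁻¹⁹ J/eV)
λ₀ = 228.33 nm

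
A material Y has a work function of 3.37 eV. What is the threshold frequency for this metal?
8.1486e+14 Hz

The threshold frequency is when the photon energy equals the work function:
hf₀ = φ

Solving for f₀:
f₀ = φ/h = (3.37 eV × 1.602×10⁻¹⁹ J/eV) / (6.626×10⁻³⁴ J·s)
f₀ = 8.1486e+14 Hz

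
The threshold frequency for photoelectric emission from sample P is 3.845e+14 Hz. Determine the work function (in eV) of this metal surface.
1.59 eV

At the threshold frequency, photon energy equals work function:
φ = hf₀

Calculating:
φ = (6.626×10⁻³⁴ J·s)(3.845e+14 Hz)
φ = 1.59 eV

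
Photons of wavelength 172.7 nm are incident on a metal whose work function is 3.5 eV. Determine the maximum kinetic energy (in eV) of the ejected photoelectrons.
3.6792 eV

Using Einstein's photoelectric equation: KE_max = hf - φ = hc/λ - φ

First, calculate the photon energy:
E_photon = hc/λ = (6.626×10⁻³⁴ J·s)(3×10⁸ m/s) / (172.7×10⁻⁹ m)
E_photon = 7.1792 eV

Then, the maximum kinetic energy:
KE_max = E_photon - φ = 7.1792 eV - 3.5 eV = 3.6792 eV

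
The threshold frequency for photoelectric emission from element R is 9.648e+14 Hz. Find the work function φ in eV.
3.99 eV

At the threshold frequency, photon energy equals work function:
φ = hf₀

Calculating:
φ = (6.626×10⁻³⁴ J·s)(9.648e+14 Hz)
φ = 3.99 eV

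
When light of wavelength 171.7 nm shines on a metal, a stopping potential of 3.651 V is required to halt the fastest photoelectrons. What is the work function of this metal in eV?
3.57 eV

The stopping potential gives the maximum kinetic energy: KE_max = eV_s = 3.651 eV

From Einstein's photoelectric equation: KE_max = hc/λ - φ
Rearranging: φ = hc/λ - KE_max

Calculate photon energy:
E_photon = hc/λ = (6.626×10⁻³⁴ J·s)(3×10⁸ m/s) / (171.7×10⁻⁹ m) = 7.2210 eV

Therefore:
φ = 7.2210 - 3.651 = 3.57 eV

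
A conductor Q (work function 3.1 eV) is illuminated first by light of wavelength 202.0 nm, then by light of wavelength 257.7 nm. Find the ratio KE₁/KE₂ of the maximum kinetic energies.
1.7753

Using Einstein's equation: KE_max = hc/λ - φ

For λ₁ = 202.0 nm:
E₁ = hc/λ₁ = 6.1378 eV
KE₁ = E₁ - φ = 6.1378 - 3.1 = 3.0378 eV

For λ₂ = 257.7 nm:
E₂ = hc/λ₂ = 4.8112 eV
KE₂ = E₂ - φ = 4.8112 - 3.1 = 1.7112 eV

Ratio: KE₁/KE₂ = 3.0378/1.7112 = 1.7753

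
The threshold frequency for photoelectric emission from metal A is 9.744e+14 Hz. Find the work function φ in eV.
4.03 eV

At the threshold frequency, photon energy equals work function:
φ = hf₀

Calculating:
φ = (6.626×10⁻³⁴ J·s)(9.744e+14 Hz)
φ = 4.03 eV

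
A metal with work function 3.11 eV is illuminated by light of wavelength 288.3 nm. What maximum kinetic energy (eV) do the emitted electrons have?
1.1905 eV

Using Einstein's photoelectric equation: KE_max = hf - φ = hc/λ - φ

First, calculate the photon energy:
E_photon = hc/λ = (6.626×10⁻³⁴ J·s)(3×10⁸ m/s) / (288.3×10⁻⁹ m)
E_photon = 4.3005 eV

Then, the maximum kinetic energy:
KE_max = E_photon - φ = 4.3005 eV - 3.11 eV = 1.1905 eV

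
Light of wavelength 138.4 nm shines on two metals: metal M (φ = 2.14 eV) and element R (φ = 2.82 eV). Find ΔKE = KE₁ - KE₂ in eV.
0.6800 eV

Using KE_max = hc/λ - φ for each metal:

Photon energy: E = hc/λ = 8.9584 eV

For metal M (φ₁ = 2.14 eV):
KE₁ = E - φ₁ = 8.9584 - 2.14 = 6.8184 eV

For element R (φ₂ = 2.82 eV):
KE₂ = E - φ₂ = 8.9584 - 2.82 = 6.1384 eV

Difference:
ΔKE = KE₁ - KE₂ = 6.8184 - 6.1384 = 0.6800 eV

Note: The difference equals the difference in work functions: 2.82 - 2.14 = 0.68 eV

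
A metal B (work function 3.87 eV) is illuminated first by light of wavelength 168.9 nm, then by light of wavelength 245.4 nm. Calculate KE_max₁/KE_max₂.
2.9355

Using Einstein's equation: KE_max = hc/λ - φ

For λ₁ = 168.9 nm:
E₁ = hc/λ₁ = 7.3407 eV
KE₁ = E₁ - φ = 7.3407 - 3.87 = 3.4707 eV

For λ₂ = 245.4 nm:
E₂ = hc/λ₂ = 5.0523 eV
KE₂ = E₂ - φ = 5.0523 - 3.87 = 1.1823 eV

Ratio: KE₁/KE₂ = 3.4707/1.1823 = 2.9355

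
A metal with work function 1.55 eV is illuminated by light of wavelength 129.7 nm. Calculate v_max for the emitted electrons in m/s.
1.6785e+06 m/s

First, find the maximum kinetic energy:
E_photon = hc/λ = 9.5593 eV
KE_max = E_photon - φ = 9.5593 - 1.55 = 8.0093 eV

Convert to Joules: KE_max = 8.0093 × 1.602×10⁻¹⁹ J = 1.2832e-18 J

Then use KE = ½mv² to find velocity:
v = √(2·KE/m) = √(2 × 1.2832e-18 J / 9.109e-31 kg)
v = 1.6785e+06 m/s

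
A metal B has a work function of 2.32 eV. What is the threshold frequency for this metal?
5.6097e+14 Hz

The threshold frequency is when the photon energy equals the work function:
hf₀ = φ

Solving for f₀:
f₀ = φ/h = (2.32 eV × 1.602×10⁻¹⁹ J/eV) / (6.626×10⁻³⁴ J·s)
f₀ = 5.6097e+14 Hz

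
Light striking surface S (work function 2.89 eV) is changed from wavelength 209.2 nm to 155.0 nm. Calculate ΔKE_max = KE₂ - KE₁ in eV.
2.0724 eV

Using Einstein's equation: KE_max = hc/λ - φ

For λ₁ = 209.2 nm:
KE₁ = hc/λ₁ - φ = 5.9266 - 2.89 = 3.0366 eV

For λ₂ = 155.0 nm:
KE₂ = hc/λ₂ - φ = 7.9990 - 2.89 = 5.1090 eV

Change in KE:
ΔKE = KE₂ - KE₁ = 5.1090 - 3.0366 = 2.0724 eV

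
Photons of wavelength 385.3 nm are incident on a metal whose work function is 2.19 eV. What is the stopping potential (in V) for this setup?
1.0279 V

The stopping potential V_s satisfies: eV_s = KE_max

First, find KE_max using Einstein's equation:
E_photon = hc/λ = 3.2179 eV
KE_max = E_photon - φ = 3.2179 - 2.19 = 1.0279 eV

Since eV_s = KE_max:
V_s = KE_max/e = 1.0279 V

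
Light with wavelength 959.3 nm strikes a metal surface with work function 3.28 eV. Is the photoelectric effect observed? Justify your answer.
No

For photoemission, the photon energy must exceed the work function.

Photon energy: E = hc/λ = 1.2924 eV
Work function: φ = 3.28 eV

Since E_photon (1.2924 eV) < φ (3.28 eV), photoemission will NOT occur.
The threshold wavelength is λ₀ = hc/φ = 378.0 nm.
Since 959.3 nm > 378.0 nm, the photons lack sufficient energy.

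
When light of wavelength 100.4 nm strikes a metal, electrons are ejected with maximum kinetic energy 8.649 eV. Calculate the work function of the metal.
3.70 eV

From Einstein's photoelectric equation: KE_max = hf - φ = hc/λ - φ

Rearranging for φ:
φ = hc/λ - KE_max

Calculate photon energy:
E_photon = hc/λ = 12.3490 eV

Therefore:
φ = 12.3490 - 8.649 = 3.70 eV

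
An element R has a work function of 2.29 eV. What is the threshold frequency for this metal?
5.5372e+14 Hz

The threshold frequency is when the photon energy equals the work function:
hf₀ = φ

Solving for f₀:
f₀ = φ/h = (2.29 eV × 1.602×10⁻¹⁹ J/eV) / (6.626×10⁻³⁴ J·s)
f₀ = 5.5372e+14 Hz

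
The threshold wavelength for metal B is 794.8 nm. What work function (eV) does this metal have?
1.56 eV

At the threshold wavelength, photon energy equals work function:
φ = hc/λ₀

Calculating:
φ = (6.626×10⁻³⁴ J·s)(3×10⁸ m/s) / (794.8×10⁻⁹ m)
φ = 1.56 eV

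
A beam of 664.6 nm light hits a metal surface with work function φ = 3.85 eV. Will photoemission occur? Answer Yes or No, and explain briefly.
No

For photoemission, the photon energy must exceed the work function.

Photon energy: E = hc/λ = 1.8655 eV
Work function: φ = 3.85 eV

Since E_photon (1.8655 eV) < φ (3.85 eV), photoemission will NOT occur.
The threshold wavelength is λ₀ = hc/φ = 322.0 nm.
Since 664.6 nm > 322.0 nm, the photons lack sufficient energy.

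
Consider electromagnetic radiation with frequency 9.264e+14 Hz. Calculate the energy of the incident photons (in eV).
3.8313 eV

Using E = hf:

E = hf = (6.626×10⁻³⁴ J·s)(9.264e+14 Hz)
E = 3.8313 eV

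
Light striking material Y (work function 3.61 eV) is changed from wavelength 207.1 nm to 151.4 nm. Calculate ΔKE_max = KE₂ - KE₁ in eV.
2.2025 eV

Using Einstein's equation: KE_max = hc/λ - φ

For λ₁ = 207.1 nm:
KE₁ = hc/λ₁ - φ = 5.9867 - 3.61 = 2.3767 eV

For λ₂ = 151.4 nm:
KE₂ = hc/λ₂ - φ = 8.1892 - 3.61 = 4.5792 eV

Change in KE:
ΔKE = KE₂ - KE₁ = 4.5792 - 2.3767 = 2.2025 eV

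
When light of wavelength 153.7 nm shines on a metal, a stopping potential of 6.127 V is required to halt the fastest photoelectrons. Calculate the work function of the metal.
1.94 eV

The stopping potential gives the maximum kinetic energy: KE_max = eV_s = 6.127 eV

From Einstein's photoelectric equation: KE_max = hc/λ - φ
Rearranging: φ = hc/λ - KE_max

Calculate photon energy:
E_photon = hc/λ = (6.626×10⁻³⁴ J·s)(3×10⁸ m/s) / (153.7×10⁻⁹ m) = 8.0666 eV

Therefore:
φ = 8.0666 - 6.127 = 1.94 eV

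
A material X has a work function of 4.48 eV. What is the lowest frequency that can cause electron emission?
1.0833e+15 Hz

The threshold frequency is when the photon energy equals the work function:
hf₀ = φ

Solving for f₀:
f₀ = φ/h = (4.48 eV × 1.602×10⁻¹⁹ J/eV) / (6.626×10⁻³⁴ J·s)
f₀ = 1.0833e+15 Hz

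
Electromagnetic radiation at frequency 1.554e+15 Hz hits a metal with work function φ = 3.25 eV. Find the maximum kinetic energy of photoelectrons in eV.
3.1768 eV

Using Einstein's photoelectric equation: KE_max = hf - φ

First, calculate the photon energy:
E_photon = hf = (6.626×10⁻³⁴ J·s)(1.554e+15 Hz)
E_photon = 6.4268 eV

Then, the maximum kinetic energy:
KE_max = E_photon - φ = 6.4268 eV - 3.25 eV = 3.1768 eV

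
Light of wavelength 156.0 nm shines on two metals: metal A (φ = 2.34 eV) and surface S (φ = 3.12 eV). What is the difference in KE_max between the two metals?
0.7800 eV

Using KE_max = hc/λ - φ for each metal:

Photon energy: E = hc/λ = 7.9477 eV

For metal A (φ₁ = 2.34 eV):
KE₁ = E - φ₁ = 7.9477 - 2.34 = 5.6077 eV

For surface S (φ₂ = 3.12 eV):
KE₂ = E - φ₂ = 7.9477 - 3.12 = 4.8277 eV

Difference:
ΔKE = KE₁ - KE₂ = 5.6077 - 4.8277 = 0.7800 eV

Note: The difference equals the difference in work functions: 3.12 - 2.34 = 0.78 eV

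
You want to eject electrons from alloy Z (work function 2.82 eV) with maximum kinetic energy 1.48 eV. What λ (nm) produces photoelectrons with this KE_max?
288.34 nm

From Einstein's equation: KE_max = hc/λ - φ

Rearranging for λ:
hc/λ = KE_max + φ
λ = hc/(KE_max + φ)

Required photon energy:
E_photon = KE_max + φ = 1.48 + 2.82 = 4.30 eV

Required wavelength:
λ = hc/E_photon = (6.626×10⁻³⁴)(3×10⁸) / (4.30 × 1.602×10⁻¹⁹)
λ = 288.34 nm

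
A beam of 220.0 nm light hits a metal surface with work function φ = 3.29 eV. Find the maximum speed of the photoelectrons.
9.0836e+05 m/s

First, find the maximum kinetic energy:
E_photon = hc/λ = 5.6356 eV
KE_max = E_photon - φ = 5.6356 - 3.29 = 2.3456 eV

Convert to Joules: KE_max = 2.3456 × 1.602×10⁻¹⁹ J = 3.7581e-19 J

Then use KE = ½mv² to find velocity:
v = √(2·KE/m) = √(2 × 3.7581e-19 J / 9.109e-31 kg)
v = 9.0836e+05 m/s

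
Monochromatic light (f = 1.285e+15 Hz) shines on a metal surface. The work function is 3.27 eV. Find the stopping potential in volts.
2.0443 V

The stopping potential V_s satisfies: eV_s = KE_max

First, find KE_max using Einstein's equation:
E_photon = hf = (6.626×10⁻³⁴ J·s)(1.285e+15 Hz) = 5.3143 eV
KE_max = E_photon - φ = 5.3143 - 3.27 = 2.0443 eV

Since eV_s = KE_max:
V_s = KE_max/e = 2.0443 V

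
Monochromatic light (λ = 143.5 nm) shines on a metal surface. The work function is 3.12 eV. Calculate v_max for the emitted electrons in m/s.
1.3935e+06 m/s

First, find the maximum kinetic energy:
E_photon = hc/λ = 8.6400 eV
KE_max = E_photon - φ = 8.6400 - 3.12 = 5.5200 eV

Convert to Joules: KE_max = 5.5200 × 1.602×10⁻¹⁹ J = 8.8440e-19 J

Then use KE = ½mv² to find velocity:
v = √(2·KE/m) = √(2 × 8.8440e-19 J / 9.109e-31 kg)
v = 1.3935e+06 m/s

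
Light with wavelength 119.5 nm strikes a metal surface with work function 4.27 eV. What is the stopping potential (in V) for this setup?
6.1052 V

The stopping potential V_s satisfies: eV_s = KE_max

First, find KE_max using Einstein's equation:
E_photon = hc/λ = 10.3752 eV
KE_max = E_photon - φ = 10.3752 - 4.27 = 6.1052 eV

Since eV_s = KE_max:
V_s = KE_max/e = 6.1052 V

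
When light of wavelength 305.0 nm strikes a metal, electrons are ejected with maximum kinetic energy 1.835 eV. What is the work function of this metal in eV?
2.23 eV

From Einstein's photoelectric equation: KE_max = hf - φ = hc/λ - φ

Rearranging for φ:
φ = hc/λ - KE_max

Calculate photon energy:
E_photon = hc/λ = 4.0651 eV

Therefore:
φ = 4.0651 - 1.835 = 2.23 eV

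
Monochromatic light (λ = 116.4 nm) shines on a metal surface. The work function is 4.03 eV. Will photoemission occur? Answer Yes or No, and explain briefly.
Yes

For photoemission, the photon energy must exceed the work function.

Photon energy: E = hc/λ = 10.6516 eV
Work function: φ = 4.03 eV

Since E_photon (10.6516 eV) > φ (4.03 eV), photoemission WILL occur.
The threshold wavelength is λ₀ = hc/φ = 307.7 nm.
Since 116.4 nm < 307.7 nm, the light has sufficient energy.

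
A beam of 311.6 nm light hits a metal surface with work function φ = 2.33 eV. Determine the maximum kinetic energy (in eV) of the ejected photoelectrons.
1.6490 eV

Using Einstein's photoelectric equation: KE_max = hf - φ = hc/λ - φ

First, calculate the photon energy:
E_photon = hc/λ = (6.626×10⁻³⁴ J·s)(3×10⁸ m/s) / (311.6×10⁻⁹ m)
E_photon = 3.9790 eV

Then, the maximum kinetic energy:
KE_max = E_photon - φ = 3.9790 eV - 2.33 eV = 1.6490 eV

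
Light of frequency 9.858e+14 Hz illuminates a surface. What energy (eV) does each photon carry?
4.0769 eV

Using E = hf:

E = hf = (6.626×10⁻³⁴ J·s)(9.858e+14 Hz)
E = 4.0769 eV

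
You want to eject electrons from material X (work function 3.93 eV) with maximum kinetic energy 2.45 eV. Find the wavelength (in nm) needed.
194.33 nm

From Einstein's equation: KE_max = hc/λ - φ

Rearranging for λ:
hc/λ = KE_max + φ
λ = hc/(KE_max + φ)

Required photon energy:
E_photon = KE_max + φ = 2.45 + 3.93 = 6.38 eV

Required wavelength:
λ = hc/E_photon = (6.626×10⁻³⁴)(3×10⁸) / (6.38 × 1.602×10⁻¹⁹)
λ = 194.33 nm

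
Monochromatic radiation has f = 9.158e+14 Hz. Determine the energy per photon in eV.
3.7874 eV

Using E = hf:

E = hf = (6.626×10⁻³⁴ J·s)(9.158e+14 Hz)
E = 3.7874 eV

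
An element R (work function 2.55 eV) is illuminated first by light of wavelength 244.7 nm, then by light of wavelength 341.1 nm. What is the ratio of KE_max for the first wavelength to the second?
2.3200

Using Einstein's equation: KE_max = hc/λ - φ

For λ₁ = 244.7 nm:
E₁ = hc/λ₁ = 5.0668 eV
KE₁ = E₁ - φ = 5.0668 - 2.55 = 2.5168 eV

For λ₂ = 341.1 nm:
E₂ = hc/λ₂ = 3.6348 eV
KE₂ = E₂ - φ = 3.6348 - 2.55 = 1.0848 eV

Ratio: KE₁/KE₂ = 2.5168/1.0848 = 2.3200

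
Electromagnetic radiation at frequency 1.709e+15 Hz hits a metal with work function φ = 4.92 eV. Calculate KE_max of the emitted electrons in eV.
2.1479 eV

Using Einstein's photoelectric equation: KE_max = hf - φ

First, calculate the photon energy:
E_photon = hf = (6.626×10⁻³⁴ J·s)(1.709e+15 Hz)
E_photon = 7.0679 eV

Then, the maximum kinetic energy:
KE_max = E_photon - φ = 7.0679 eV - 4.92 eV = 2.1479 eV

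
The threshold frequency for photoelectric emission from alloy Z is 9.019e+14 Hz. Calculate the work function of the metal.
3.73 eV

At the threshold frequency, photon energy equals work function:
φ = hf₀

Calculating:
φ = (6.626×10⁻³⁴ J·s)(9.019e+14 Hz)
φ = 3.73 eV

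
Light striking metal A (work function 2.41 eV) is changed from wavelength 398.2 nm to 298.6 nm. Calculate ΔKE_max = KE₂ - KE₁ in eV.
1.0386 eV

Using Einstein's equation: KE_max = hc/λ - φ

For λ₁ = 398.2 nm:
KE₁ = hc/λ₁ - φ = 3.1136 - 2.41 = 0.7036 eV

For λ₂ = 298.6 nm:
KE₂ = hc/λ₂ - φ = 4.1522 - 2.41 = 1.7422 eV

Change in KE:
ΔKE = KE₂ - KE₁ = 1.7422 - 0.7036 = 1.0386 eV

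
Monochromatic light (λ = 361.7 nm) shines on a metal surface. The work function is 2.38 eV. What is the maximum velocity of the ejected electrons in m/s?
6.0711e+05 m/s

First, find the maximum kinetic energy:
E_photon = hc/λ = 3.4278 eV
KE_max = E_photon - φ = 3.4278 - 2.38 = 1.0478 eV

Convert to Joules: KE_max = 1.0478 × 1.602×10⁻¹⁹ J = 1.6788e-19 J

Then use KE = ½mv² to find velocity:
v = √(2·KE/m) = √(2 × 1.6788e-19 J / 9.109e-31 kg)
v = 6.0711e+05 m/s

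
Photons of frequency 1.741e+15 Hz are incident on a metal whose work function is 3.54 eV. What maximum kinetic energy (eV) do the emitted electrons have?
3.6602 eV

Using Einstein's photoelectric equation: KE_max = hf - φ

First, calculate the photon energy:
E_photon = hf = (6.626×10⁻³⁴ J·s)(1.741e+15 Hz)
E_photon = 7.2002 eV

Then, the maximum kinetic energy:
KE_max = E_photon - φ = 7.2002 eV - 3.54 eV = 3.6602 eV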